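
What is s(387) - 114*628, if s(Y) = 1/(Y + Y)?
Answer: -55412207/774 ≈ -71592.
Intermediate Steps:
s(Y) = 1/(2*Y)
s(387) - 114*628 = (1/2)/387 - 114*628 = (1/2)*(1/387) - 1*71592 = 1/774 - 71592 = -55412207/774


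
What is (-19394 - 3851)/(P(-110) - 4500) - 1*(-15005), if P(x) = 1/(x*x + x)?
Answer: 809873467545/53954999 ≈ 15010.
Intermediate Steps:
P(x) = 1/(x + x²) (P(x) = 1/(x² + x) = 1/(x + x²))
(-19394 - 3851)/(P(-110) - 4500) - 1*(-15005) = (-19394 - 3851)/(1/((-110)*(1 - 110)) - 4500) - 1*(-15005) = -23245/(-1/110/(-109) - 4500) + 15005 = -23245/(-1/110*(-1/109) - 4500) + 15005 = -23245/(1/11990 - 4500) + 15005 = -23245/(-53954999/11990) + 15005 = -23245*(-11990/53954999) + 15005 = 278707550/53954999 + 15005 = 809873467545/53954999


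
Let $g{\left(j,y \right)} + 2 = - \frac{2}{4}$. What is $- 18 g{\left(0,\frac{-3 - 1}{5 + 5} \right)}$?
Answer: $45$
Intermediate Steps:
$g{\left(j,y \right)} = - \frac{5}{2}$ ($g{\left(j,y \right)} = -2 - \frac{2}{4} = -2 - \frac{1}{2} = - \frac{5}{2}$)
$- 18 g{\left(0,\frac{-3 - 1}{5 + 5} \right)} = \left(-18\right) \left(- \frac{5}{2}\right) = 45$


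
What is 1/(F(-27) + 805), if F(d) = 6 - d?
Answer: 1/838 ≈ 0.0011933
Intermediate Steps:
1/(F(-27) + 805) = 1/((6 - 1*(-27)) + 805) = 1/((6 + 27) + 805) = 1/(33 + 805) = 1/838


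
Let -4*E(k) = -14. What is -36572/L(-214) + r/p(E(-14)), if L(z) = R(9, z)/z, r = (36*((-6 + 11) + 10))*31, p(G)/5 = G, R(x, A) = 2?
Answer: 27399124/7 ≈ 3.9142e+6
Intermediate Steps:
E(k) = 7/2 (E(k) = -¼*(-14) = 7/2)
p(G) = 5*G
r = 16740 (r = (36*(5 + 10))*31 = (36*15)*31 = 540*31 = 16740)
L(z) = 2/z
-36572/L(-214) + r/p(E(-14)) = -36572/(2/(-214)) + 16740/((5*(7/2))) = -36572/(2*(-1/214)) + 16740/(35/2) = -36572/(-1/107) + 16740*(2/35) = -36572*(-107) + 6696/7 = 3913204 + 6696/7 = 27399124/7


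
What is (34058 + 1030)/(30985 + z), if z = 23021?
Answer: 5848/9001 ≈ 0.64971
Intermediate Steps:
(34058 + 1030)/(30985 + z) = (34058 + 1030)/(30985 + 23021) = 35088/54006 = 35088*(1/54006) = 5848/9001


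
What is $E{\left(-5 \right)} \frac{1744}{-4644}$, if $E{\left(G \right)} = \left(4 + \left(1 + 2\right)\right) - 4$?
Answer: $- \frac{436}{387} \approx -1.1266$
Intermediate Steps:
$E{\left(G \right)} = 3$ ($E{\left(G \right)} = \left(4 + 3\right) - 4 = 7 - 4 = 3$)
$E{\left(-5 \right)} \frac{1744}{-4644} = 3 \frac{1744}{-4644} = 3 \cdot 1744 \left(- \frac{1}{4644}\right) = 3 \left(- \frac{436}{1161}\right) = - \frac{436}{387}$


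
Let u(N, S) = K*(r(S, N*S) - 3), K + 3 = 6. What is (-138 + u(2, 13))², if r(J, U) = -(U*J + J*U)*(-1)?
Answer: 3538161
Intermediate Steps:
r(J, U) = 2*J*U (r(J, U) = -(J*U + J*U)*(-1) = -2*J*U*(-1) = -(-2)*J*U = 2*J*U)
K = 3 (K = -3 + 6 = 3)
u(N, S) = -9 + 6*N*S² (u(N, S) = 3*(2*S*(N*S) - 3) = 3*(2*N*S² - 3) = 3*(-3 + 2*N*S²) = -9 + 6*N*S²)
(-138 + u(2, 13))² = (-138 + (-9 + 6*2*13²))² = (-138 + (-9 + 6*2*169))² = (-138 + (-9 + 2028))² = (-138 + 2019)² = 1881² = 3538161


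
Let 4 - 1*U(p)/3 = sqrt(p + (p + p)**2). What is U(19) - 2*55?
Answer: -98 - 3*sqrt(1463) ≈ -212.75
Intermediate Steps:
U(p) = 12 - 3*sqrt(p + 4*p**2) (U(p) = 12 - 3*sqrt(p + (p + p)**2) = 12 - 3*sqrt(p + (2*p)**2) = 12 - 3*sqrt(p + 4*p**2))
U(19) - 2*55 = (12 - 3*sqrt(19)*sqrt(1 + 4*19)) - 2*55 = (12 - 3*sqrt(19)*sqrt(1 + 76)) - 110 = (12 - 3*sqrt(1463)) - 110 = -98 - 3*sqrt(1463)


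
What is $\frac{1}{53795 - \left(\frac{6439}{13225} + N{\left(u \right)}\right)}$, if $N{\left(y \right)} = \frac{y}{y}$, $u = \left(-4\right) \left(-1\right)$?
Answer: $\frac{13225}{711419211} \approx 1.859 \cdot 10^{-5}$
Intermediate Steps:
$u = 4$
$N{\left(y \right)} = 1$
$\frac{1}{53795 - \left(\frac{6439}{13225} + N{\left(u \right)}\right)} = \frac{1}{53795 - \left(1 + \frac{12878}{26450}\right)} = \frac{1}{53795 - \frac{19664}{13225}} = \frac{1}{\frac{711419211}{13225}} = \frac{13225}{711419211}$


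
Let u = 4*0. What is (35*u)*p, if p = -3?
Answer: 0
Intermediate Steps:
u = 0
(35*u)*p = (35*0)*(-3) = 0*(-3) = 0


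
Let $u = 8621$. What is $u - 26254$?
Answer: $-17633$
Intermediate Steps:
$u - 26254 = 8621 - 26254 = -17633$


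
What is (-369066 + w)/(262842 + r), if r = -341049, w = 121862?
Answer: 247204/78207 ≈ 3.1609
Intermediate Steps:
(-369066 + w)/(262842 + r) = (-369066 + 121862)/(262842 - 341049) = -247204/(-78207) = -247204*(-1/78207) = 247204/78207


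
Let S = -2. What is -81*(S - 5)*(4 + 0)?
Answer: 2268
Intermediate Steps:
-81*(S - 5)*(4 + 0) = -81*(-2 - 5)*(4 + 0) = -(-567)*4 = -81*(-28) = 2268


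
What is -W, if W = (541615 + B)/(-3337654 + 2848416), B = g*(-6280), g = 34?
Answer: 328095/489238 ≈ 0.67062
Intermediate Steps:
B = -213520 (B = 34*(-6280) = -213520)
W = -328095/489238 (W = (541615 - 213520)/(-3337654 + 2848416) = 328095/(-489238) = 328095*(-1/489238) = -328095/489238 ≈ -0.67062)
-W = -1*(-328095/489238) = 328095/489238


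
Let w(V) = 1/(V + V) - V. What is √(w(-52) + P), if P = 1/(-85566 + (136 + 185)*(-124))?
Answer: √61378235879870/1086540 ≈ 7.2104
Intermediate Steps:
w(V) = 1/(2*V) - V
P = -1/125370 (P = 1/(-85566 + 321*(-124)) = 1/(-85566 - 39804) = 1/(-125370) = -1/125370 ≈ -7.9764e-6)
√(w(-52) + P) = √(((½)/(-52) - 1*(-52)) - 1/125370) = √(((½)*(-1/52) + 52) - 1/125370) = √((-1/104 + 52) - 1/125370) = √(5407/104 - 1/125370) = √(338937743/6519240) = √61378235879870/1086540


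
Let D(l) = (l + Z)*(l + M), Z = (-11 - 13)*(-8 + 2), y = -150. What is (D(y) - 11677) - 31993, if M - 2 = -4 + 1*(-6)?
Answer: -42722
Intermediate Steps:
Z = 144 (Z = -24*(-6) = 144)
M = -8 (M = 2 + (-4 + 1*(-6)) = 2 + (-4 - 6) = 2 - 10 = -8)
D(l) = (-8 + l)*(144 + l) (D(l) = (l + 144)*(l - 8) = (144 + l)*(-8 + l) = (-8 + l)*(144 + l))
(D(y) - 11677) - 31993 = ((-1152 + (-150)² + 136*(-150)) - 11677) - 31993 = ((-1152 + 22500 - 20400) - 11677) - 31993 = (948 - 11677) - 31993 = -10729 - 31993 = -42722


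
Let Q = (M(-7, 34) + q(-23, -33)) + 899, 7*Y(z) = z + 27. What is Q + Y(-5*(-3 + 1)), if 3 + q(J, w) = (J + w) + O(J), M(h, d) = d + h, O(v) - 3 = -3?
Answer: 6106/7 ≈ 872.29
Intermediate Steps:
O(v) = 0 (O(v) = 3 - 3 = 0)
q(J, w) = -3 + J + w (q(J, w) = -3 + ((J + w) + 0) = -3 + (J + w) = -3 + J + w)
Y(z) = 27/7 + z/7 (Y(z) = (z + 27)/7 = (27 + z)/7 = 27/7 + z/7)
Q = 867 (Q = ((34 - 7) + (-3 - 23 - 33)) + 899 = (27 - 59) + 899 = -32 + 899 = 867)
Q + Y(-5*(-3 + 1)) = 867 + (27/7 + (-5*(-3 + 1))/7) = 867 + (27/7 + (-5*(-2))/7) = 867 + (27/7 + (⅐)*10) = 867 + (27/7 + 10/7) = 867 + 37/7 = 6106/7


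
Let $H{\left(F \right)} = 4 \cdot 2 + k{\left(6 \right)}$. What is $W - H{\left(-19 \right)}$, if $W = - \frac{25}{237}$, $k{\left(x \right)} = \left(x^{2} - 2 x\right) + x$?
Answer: $- \frac{9031}{237} \approx -38.105$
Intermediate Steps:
$k{\left(x \right)} = x^{2} - x$
$W = - \frac{25}{237}$ ($W = \left(-25\right) \frac{1}{237} = - \frac{25}{237} \approx -0.10549$)
$H{\left(F \right)} = 38$ ($H{\left(F \right)} = 4 \cdot 2 + 6 \left(-1 + 6\right) = 8 + 6 \cdot 5 = 8 + 30 = 38$)
$W - H{\left(-19 \right)} = - \frac{25}{237} - 38 = - \frac{9031}{237}$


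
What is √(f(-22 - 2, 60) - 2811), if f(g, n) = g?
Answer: 9*I*√35 ≈ 53.245*I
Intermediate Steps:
√(f(-22 - 2, 60) - 2811) = √((-22 - 2) - 2811) = √(-24 - 2811) = √(-2835) = 9*I*√35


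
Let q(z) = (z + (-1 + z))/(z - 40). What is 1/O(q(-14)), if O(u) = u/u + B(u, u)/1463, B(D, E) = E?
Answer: 79002/79031 ≈ 0.99963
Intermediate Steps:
q(z) = (-1 + 2*z)/(-40 + z)
O(u) = 1 + u/1463 (O(u) = u/u + u/1463 = 1 + u*(1/1463) = 1 + u/1463)
1/O(q(-14)) = 1/(1 + ((-1 + 2*(-14))/(-40 - 14))/1463) = 1/(1 + ((-1 - 28)/(-54))/1463) = 1/(1 + (-1/54*(-29))/1463) = 1/(1 + (1/1463)*(29/54)) = 1/(1 + 29/79002) = 1/(79031/79002) = 79002/79031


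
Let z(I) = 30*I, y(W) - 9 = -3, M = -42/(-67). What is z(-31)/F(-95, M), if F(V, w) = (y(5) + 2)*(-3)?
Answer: 155/4 ≈ 38.750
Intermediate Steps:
M = 42/67 (M = -42*(-1/67) = 42/67 ≈ 0.62687)
y(W) = 6 (y(W) = 9 - 3 = 6)
F(V, w) = -24 (F(V, w) = (6 + 2)*(-3) = 8*(-3) = -24)
z(-31)/F(-95, M) = (30*(-31))/(-24) = -930*(-1/24) = 155/4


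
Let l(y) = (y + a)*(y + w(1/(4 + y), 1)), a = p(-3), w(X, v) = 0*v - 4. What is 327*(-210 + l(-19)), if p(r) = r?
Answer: 96792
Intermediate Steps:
w(X, v) = -4 (w(X, v) = 0 - 4 = -4)
a = -3
l(y) = (-4 + y)*(-3 + y) (l(y) = (y - 3)*(y - 4) = (-3 + y)*(-4 + y) = (-4 + y)*(-3 + y))
327*(-210 + l(-19)) = 327*(-210 + (12 + (-19)² - 7*(-19))) = 327*(-210 + (12 + 361 + 133)) = 327*(-210 + 506) = 327*296 = 96792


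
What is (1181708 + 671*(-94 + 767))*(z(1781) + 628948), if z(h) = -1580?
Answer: 1024674508088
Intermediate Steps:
(1181708 + 671*(-94 + 767))*(z(1781) + 628948) = (1181708 + 671*(-94 + 767))*(-1580 + 628948) = (1181708 + 671*673)*627368 = (1181708 + 451583)*627368 = 1633291*627368 = 1024674508088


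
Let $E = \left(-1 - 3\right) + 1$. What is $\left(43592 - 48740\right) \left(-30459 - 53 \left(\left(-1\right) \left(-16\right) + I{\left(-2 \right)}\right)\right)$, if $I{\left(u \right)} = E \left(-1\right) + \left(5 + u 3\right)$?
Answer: $161714124$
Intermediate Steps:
$E = -3$ ($E = -4 + 1 = -3$)
$I{\left(u \right)} = 8 + 3 u$ ($I{\left(u \right)} = \left(-3\right) \left(-1\right) + \left(5 + u 3\right) = 3 + \left(5 + 3 u\right) = 8 + 3 u$)
$\left(43592 - 48740\right) \left(-30459 - 53 \left(\left(-1\right) \left(-16\right) + I{\left(-2 \right)}\right)\right) = \left(43592 - 48740\right) \left(-30459 - 53 \left(\left(-1\right) \left(-16\right) + \left(8 + 3 \left(-2\right)\right)\right)\right) = - 5148 \left(-30459 - 53 \left(16 + \left(8 - 6\right)\right)\right) = - 5148 \left(-30459 - 53 \left(16 + 2\right)\right) = - 5148 \left(-30459 - 954\right) = \left(-5148\right) \left(-31413\right) = 161714124$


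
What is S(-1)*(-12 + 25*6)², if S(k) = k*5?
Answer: -95220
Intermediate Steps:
S(k) = 5*k
S(-1)*(-12 + 25*6)² = (5*(-1))*(-12 + 25*6)² = -5*(-12 + 150)² = -5*138² = -5*19044 = -95220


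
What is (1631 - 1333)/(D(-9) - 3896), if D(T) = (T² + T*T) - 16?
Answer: -149/1875 ≈ -0.079467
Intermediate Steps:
D(T) = -16 + 2*T² (D(T) = (T² + T²) - 16 = 2*T² - 16 = -16 + 2*T²)
(1631 - 1333)/(D(-9) - 3896) = (1631 - 1333)/((-16 + 2*(-9)²) - 3896) = 298/((-16 + 2*81) - 3896) = 298/((-16 + 162) - 3896) = 298/(146 - 3896) = 298/(-3750) = 298*(-1/3750) = -149/1875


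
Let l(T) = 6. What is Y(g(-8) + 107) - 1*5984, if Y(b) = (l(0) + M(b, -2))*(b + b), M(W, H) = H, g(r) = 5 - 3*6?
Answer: -5232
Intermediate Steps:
g(r) = -13 (g(r) = 5 - 18 = -13)
Y(b) = 8*b (Y(b) = (6 - 2)*(b + b) = 4*(2*b) = 8*b)
Y(g(-8) + 107) - 1*5984 = 8*(-13 + 107) - 1*5984 = 8*94 - 5984 = 752 - 5984 = -5232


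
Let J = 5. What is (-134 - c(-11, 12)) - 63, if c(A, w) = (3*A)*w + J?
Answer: 194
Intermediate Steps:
c(A, w) = 5 + 3*A*w (c(A, w) = (3*A)*w + 5 = 3*A*w + 5 = 5 + 3*A*w)
(-134 - c(-11, 12)) - 63 = (-134 - (5 + 3*(-11)*12)) - 63 = (-134 - (5 - 396)) - 63 = (-134 - 1*(-391)) - 63 = (-134 + 391) - 63 = 257 - 63 = 194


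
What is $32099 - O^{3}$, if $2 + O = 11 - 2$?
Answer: $31756$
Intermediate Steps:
$O = 7$ ($O = -2 + \left(11 - 2\right) = -2 + 9 = 7$)
$32099 - O^{3} = 32099 - 7^{3} = 32099 - 343 = 31756$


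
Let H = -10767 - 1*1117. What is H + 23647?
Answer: 11763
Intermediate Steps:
H = -11884 (H = -10767 - 1117 = -11884)
H + 23647 = -11884 + 23647 = 11763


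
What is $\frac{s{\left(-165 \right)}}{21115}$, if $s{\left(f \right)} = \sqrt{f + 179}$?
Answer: $\frac{\sqrt{14}}{21115} \approx 0.0001772$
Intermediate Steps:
$s{\left(f \right)} = \sqrt{179 + f}$
$\frac{s{\left(-165 \right)}}{21115} = \frac{\sqrt{179 - 165}}{21115} = \sqrt{14} \cdot \frac{1}{21115} = \frac{\sqrt{14}}{21115}$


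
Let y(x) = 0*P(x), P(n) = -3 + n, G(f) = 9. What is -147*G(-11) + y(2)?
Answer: -1323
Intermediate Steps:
y(x) = 0 (y(x) = 0*(-3 + x) = 0)
-147*G(-11) + y(2) = -147*9 + 0 = -1323 + 0 = -1323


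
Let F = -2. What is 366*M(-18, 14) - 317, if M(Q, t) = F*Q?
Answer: 12859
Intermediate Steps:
M(Q, t) = -2*Q
366*M(-18, 14) - 317 = 366*(-2*(-18)) - 317 = 366*36 - 317 = 13176 - 317 = 12859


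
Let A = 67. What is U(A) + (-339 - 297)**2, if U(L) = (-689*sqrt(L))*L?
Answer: 404496 - 46163*sqrt(67) ≈ 26636.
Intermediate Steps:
U(L) = -689*L**(3/2)
U(A) + (-339 - 297)**2 = -46163*sqrt(67) + (-339 - 297)**2 = -46163*sqrt(67) + (-636)**2 = -46163*sqrt(67) + 404496 = 404496 - 46163*sqrt(67)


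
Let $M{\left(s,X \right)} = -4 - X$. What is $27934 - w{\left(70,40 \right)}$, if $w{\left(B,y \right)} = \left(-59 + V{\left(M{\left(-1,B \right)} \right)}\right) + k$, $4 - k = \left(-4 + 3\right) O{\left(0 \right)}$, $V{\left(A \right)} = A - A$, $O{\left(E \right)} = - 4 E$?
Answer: $27989$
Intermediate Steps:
$V{\left(A \right)} = 0$
$k = 4$ ($k = 4 - \left(-4 + 3\right) \left(\left(-4\right) 0\right) = 4 - \left(-1\right) 0 = 4 - 0 = 4 + 0 = 4$)
$w{\left(B,y \right)} = -55$ ($w{\left(B,y \right)} = \left(-59 + 0\right) + 4 = -59 + 4 = -55$)
$27934 - w{\left(70,40 \right)} = 27934 - -55 = 27934 + 55 = 27989$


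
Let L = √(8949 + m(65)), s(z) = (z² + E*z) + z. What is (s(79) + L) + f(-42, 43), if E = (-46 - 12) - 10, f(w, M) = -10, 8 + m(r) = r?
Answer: 938 + √9006 ≈ 1032.9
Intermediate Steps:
m(r) = -8 + r
E = -68 (E = -58 - 10 = -68)
s(z) = z² - 67*z (s(z) = (z² - 68*z) + z = z² - 67*z)
L = √9006 (L = √(8949 + (-8 + 65)) = √(8949 + 57) = √9006 ≈ 94.900)
(s(79) + L) + f(-42, 43) = (79*(-67 + 79) + √9006) - 10 = (79*12 + √9006) - 10 = (948 + √9006) - 10 = 938 + √9006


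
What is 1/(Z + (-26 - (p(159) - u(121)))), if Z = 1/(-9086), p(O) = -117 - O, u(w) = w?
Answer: 9086/3370905 ≈ 0.0026954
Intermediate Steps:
Z = -1/9086 ≈ -0.00011006
1/(Z + (-26 - (p(159) - u(121)))) = 1/(-1/9086 + (-26 - ((-117 - 1*159) - 1*121))) = 1/(-1/9086 + (-26 - ((-117 - 159) - 121))) = 1/(-1/9086 + (-26 - (-276 - 121))) = 1/(-1/9086 + (-26 - 1*(-397))) = 1/(-1/9086 + (-26 + 397)) = 1/(-1/9086 + 371) = 1/(3370905/9086) = 9086/3370905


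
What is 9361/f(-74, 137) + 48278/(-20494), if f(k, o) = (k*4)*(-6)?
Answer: 1433819/491856 ≈ 2.9151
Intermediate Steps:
f(k, o) = -24*k (f(k, o) = (4*k)*(-6) = -24*k)
9361/f(-74, 137) + 48278/(-20494) = 9361/((-24*(-74))) + 48278/(-20494) = 9361/1776 + 48278*(-1/20494) = 9361*(1/1776) - 24139/10247 = 253/48 - 24139/10247 = 1433819/491856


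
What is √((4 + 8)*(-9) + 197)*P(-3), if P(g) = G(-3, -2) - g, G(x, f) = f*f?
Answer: 7*√89 ≈ 66.038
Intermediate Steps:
G(x, f) = f²
P(g) = 4 - g (P(g) = (-2)² - g = 4 - g)
√((4 + 8)*(-9) + 197)*P(-3) = √((4 + 8)*(-9) + 197)*(4 - 1*(-3)) = √(12*(-9) + 197)*(4 + 3) = √(-108 + 197)*7 = √89*7 = 7*√89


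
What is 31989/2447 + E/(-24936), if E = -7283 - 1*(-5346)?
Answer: 802417543/61018392 ≈ 13.150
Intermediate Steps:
E = -1937 (E = -7283 + 5346 = -1937)
31989/2447 + E/(-24936) = 31989/2447 - 1937/(-24936) = 31989*(1/2447) - 1937*(-1/24936) = 31989/2447 + 1937/24936 = 802417543/61018392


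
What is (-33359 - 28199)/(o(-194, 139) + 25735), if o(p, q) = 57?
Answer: -30779/12896 ≈ -2.3867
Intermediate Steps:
(-33359 - 28199)/(o(-194, 139) + 25735) = (-33359 - 28199)/(57 + 25735) = -61558/25792 = -61558*1/25792 = -30779/12896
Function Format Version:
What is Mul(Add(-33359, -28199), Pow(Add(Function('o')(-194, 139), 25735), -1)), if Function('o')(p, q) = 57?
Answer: Rational(-30779, 12896) ≈ -2.3867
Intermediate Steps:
Mul(Add(-33359, -28199), Pow(Add(Function('o')(-194, 139), 25735), -1)) = Mul(Add(-33359, -28199), Pow(Add(57, 25735), -1)) = Mul(-61558, Pow(25792, -1)) = Mul(-61558, Rational(1, 25792)) = Rational(-30779, 12896)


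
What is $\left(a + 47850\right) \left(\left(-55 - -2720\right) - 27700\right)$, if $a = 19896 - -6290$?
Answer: $-1853491260$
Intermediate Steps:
$a = 26186$ ($a = 19896 + 6290 = 26186$)
$\left(a + 47850\right) \left(\left(-55 - -2720\right) - 27700\right) = \left(26186 + 47850\right) \left(\left(-55 - -2720\right) - 27700\right) = 74036 \left(\left(-55 + 2720\right) - 27700\right) = 74036 \left(2665 - 27700\right) = 74036 \left(-25035\right) = -1853491260$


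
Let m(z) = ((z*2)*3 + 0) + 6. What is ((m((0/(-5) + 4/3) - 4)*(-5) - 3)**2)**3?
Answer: 10779215329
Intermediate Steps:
m(z) = 6 + 6*z (m(z) = ((2*z)*3 + 0) + 6 = (6*z + 0) + 6 = 6*z + 6 = 6 + 6*z)
((m((0/(-5) + 4/3) - 4)*(-5) - 3)**2)**3 = (((6 + 6*((0/(-5) + 4/3) - 4))*(-5) - 3)**2)**3 = (((6 + 6*((0*(-1/5) + 4*(1/3)) - 4))*(-5) - 3)**2)**3 = (((6 + 6*((0 + 4/3) - 4))*(-5) - 3)**2)**3 = (((6 + 6*(4/3 - 4))*(-5) - 3)**2)**3 = (((6 + 6*(-8/3))*(-5) - 3)**2)**3 = (((6 - 16)*(-5) - 3)**2)**3 = ((-10*(-5) - 3)**2)**3 = ((50 - 3)**2)**3 = (47**2)**3 = 2209**3 = 10779215329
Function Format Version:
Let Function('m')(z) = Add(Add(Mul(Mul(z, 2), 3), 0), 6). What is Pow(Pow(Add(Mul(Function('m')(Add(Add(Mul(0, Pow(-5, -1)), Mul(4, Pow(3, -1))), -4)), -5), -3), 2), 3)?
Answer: 10779215329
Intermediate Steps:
Function('m')(z) = Add(6, Mul(6, z)) (Function('m')(z) = Add(Add(Mul(Mul(2, z), 3), 0), 6) = Add(Add(Mul(6, z), 0), 6) = Add(Mul(6, z), 6) = Add(6, Mul(6, z)))
Pow(Pow(Add(Mul(Function('m')(Add(Add(Mul(0, Pow(-5, -1)), Mul(4, Pow(3, -1))), -4)), -5), -3), 2), 3) = Pow(Pow(Add(Mul(Add(6, Mul(6, Add(Add(Mul(0, Pow(-5, -1)), Mul(4, Pow(3, -1))), -4))), -5), -3), 2), 3) = Pow(Pow(Add(Mul(Add(6, Mul(6, Add(Add(Mul(0, Rational(-1, 5)), Mul(4, Rational(1, 3))), -4))), -5), -3), 2), 3) = Pow(Pow(Add(Mul(Add(6, Mul(6, Add(Add(0, Rational(4, 3)), -4))), -5), -3), 2), 3) = Pow(Pow(Add(Mul(Add(6, Mul(6, Add(Rational(4, 3), -4))), -5), -3), 2), 3) = Pow(Pow(Add(Mul(Add(6, Mul(6, Rational(-8, 3))), -5), -3), 2), 3) = Pow(Pow(Add(Mul(Add(6, -16), -5), -3), 2), 3) = Pow(Pow(Add(Mul(-10, -5), -3), 2), 3) = Pow(Pow(Add(50, -3), 2), 3) = Pow(Pow(47, 2), 3) = Pow(2209, 3) = 10779215329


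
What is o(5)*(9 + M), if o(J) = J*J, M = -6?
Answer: 75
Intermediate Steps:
o(J) = J²
o(5)*(9 + M) = 5²*(9 - 6) = 25*3 = 75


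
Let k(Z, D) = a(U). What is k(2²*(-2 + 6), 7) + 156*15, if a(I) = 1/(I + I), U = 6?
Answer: 28081/12 ≈ 2340.1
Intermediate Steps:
a(I) = 1/(2*I)
k(Z, D) = 1/12 (k(Z, D) = (½)/6 = (½)*(⅙) = 1/12)
k(2²*(-2 + 6), 7) + 156*15 = 1/12 + 156*15 = 1/12 + 2340 = 28081/12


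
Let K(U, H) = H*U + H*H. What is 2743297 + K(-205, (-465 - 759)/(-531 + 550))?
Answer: 996595873/361 ≈ 2.7607e+6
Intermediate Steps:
K(U, H) = H² + H*U (K(U, H) = H*U + H² = H² + H*U)
2743297 + K(-205, (-465 - 759)/(-531 + 550)) = 2743297 + ((-465 - 759)/(-531 + 550))*((-465 - 759)/(-531 + 550) - 205) = 2743297 + (-1224/19)*(-1224/19 - 205) = 2743297 + (-1224*1/19)*(-1224*1/19 - 205) = 2743297 - 1224*(-1224/19 - 205)/19 = 2743297 - 1224/19*(-5119/19) = 2743297 + 6265656/361 = 996595873/361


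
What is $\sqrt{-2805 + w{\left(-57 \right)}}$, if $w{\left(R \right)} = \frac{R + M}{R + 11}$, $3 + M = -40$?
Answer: $\frac{i \sqrt{1482695}}{23} \approx 52.942 i$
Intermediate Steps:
$M = -43$ ($M = -3 - 40 = -43$)
$w{\left(R \right)} = \frac{-43 + R}{11 + R}$ ($w{\left(R \right)} = \frac{R - 43}{R + 11} = \frac{-43 + R}{11 + R}$)
$\sqrt{-2805 + w{\left(-57 \right)}} = \sqrt{-2805 + \frac{-43 - 57}{11 - 57}} = \sqrt{-2805 + \frac{1}{-46} \left(-100\right)} = \sqrt{-2805 - - \frac{50}{23}} = \sqrt{-2805 + \frac{50}{23}} = \sqrt{- \frac{64465}{23}} = \frac{i \sqrt{1482695}}{23}$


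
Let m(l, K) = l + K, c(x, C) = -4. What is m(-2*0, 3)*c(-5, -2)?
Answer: -12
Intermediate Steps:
m(l, K) = K + l
m(-2*0, 3)*c(-5, -2) = (3 - 2*0)*(-4) = (3 + 0)*(-4) = 3*(-4) = -12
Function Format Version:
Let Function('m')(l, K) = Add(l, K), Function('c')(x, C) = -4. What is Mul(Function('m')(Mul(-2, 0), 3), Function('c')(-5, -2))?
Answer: -12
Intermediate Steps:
Function('m')(l, K) = Add(K, l)
Mul(Function('m')(Mul(-2, 0), 3), Function('c')(-5, -2)) = Mul(Add(3, Mul(-2, 0)), -4) = Mul(Add(3, 0), -4) = Mul(3, -4) = -12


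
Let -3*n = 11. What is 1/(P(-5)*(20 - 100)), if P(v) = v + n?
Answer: 3/2080 ≈ 0.0014423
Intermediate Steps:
n = -11/3 (n = -⅓*11 = -11/3 ≈ -3.6667)
P(v) = -11/3 + v (P(v) = v - 11/3 = -11/3 + v)
1/(P(-5)*(20 - 100)) = 1/((-11/3 - 5)*(20 - 100)) = 1/(-26/3*(-80)) = 1/(2080/3) = 3/2080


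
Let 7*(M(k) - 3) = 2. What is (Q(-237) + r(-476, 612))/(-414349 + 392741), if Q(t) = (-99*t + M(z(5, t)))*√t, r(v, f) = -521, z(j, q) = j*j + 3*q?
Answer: 521/21608 - 20533*I*√237/18907 ≈ 0.024111 - 16.719*I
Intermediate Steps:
z(j, q) = j² + 3*q
M(k) = 23/7 (M(k) = 3 + (⅐)*2 = 3 + 2/7 = 23/7)
Q(t) = √t*(23/7 - 99*t) (Q(t) = (-99*t + 23/7)*√t = (23/7 - 99*t)*√t = √t*(23/7 - 99*t))
(Q(-237) + r(-476, 612))/(-414349 + 392741) = (√(-237)*(23 - 693*(-237))/7 - 521)/(-414349 + 392741) = ((I*√237)*(23 + 164241)/7 - 521)/(-21608) = ((⅐)*(I*√237)*164264 - 521)*(-1/21608) = (164264*I*√237/7 - 521)*(-1/21608) = (-521 + 164264*I*√237/7)*(-1/21608) = 521/21608 - 20533*I*√237/18907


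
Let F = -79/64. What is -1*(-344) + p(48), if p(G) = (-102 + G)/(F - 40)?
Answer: 911272/2639 ≈ 345.31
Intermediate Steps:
F = -79/64 (F = -79*1/64 = -79/64 ≈ -1.2344)
p(G) = 6528/2639 - 64*G/2639 (p(G) = (-102 + G)/(-79/64 - 40) = (-102 + G)/(-2639/64) = (-102 + G)*(-64/2639) = 6528/2639 - 64*G/2639)
-1*(-344) + p(48) = -1*(-344) + (6528/2639 - 64/2639*48) = 344 + (6528/2639 - 3072/2639) = 344 + 3456/2639 = 911272/2639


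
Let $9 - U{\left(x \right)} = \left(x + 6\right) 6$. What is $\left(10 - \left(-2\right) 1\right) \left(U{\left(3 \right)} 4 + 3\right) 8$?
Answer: $-16992$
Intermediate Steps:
$U{\left(x \right)} = -27 - 6 x$ ($U{\left(x \right)} = 9 - \left(x + 6\right) 6 = 9 - \left(6 + x\right) 6 = 9 - \left(36 + 6 x\right) = -27 - 6 x$)
$\left(10 - \left(-2\right) 1\right) \left(U{\left(3 \right)} 4 + 3\right) 8 = \left(10 - \left(-2\right) 1\right) \left(\left(-27 - 18\right) 4 + 3\right) 8 = \left(10 - -2\right) \left(\left(-27 - 18\right) 4 + 3\right) 8 = \left(10 + 2\right) \left(\left(-45\right) 4 + 3\right) 8 = 12 \left(-180 + 3\right) 8 = 12 \left(-177\right) 8 = \left(-2124\right) 8 = -16992$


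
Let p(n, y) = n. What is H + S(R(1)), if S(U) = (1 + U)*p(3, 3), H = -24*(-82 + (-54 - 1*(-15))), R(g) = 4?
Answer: 2919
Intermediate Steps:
H = 2904 (H = -24*(-82 + (-54 + 15)) = -24*(-82 - 39) = -24*(-121) = 2904)
S(U) = 3 + 3*U (S(U) = (1 + U)*3 = 3 + 3*U)
H + S(R(1)) = 2904 + (3 + 3*4) = 2904 + (3 + 12) = 2904 + 15 = 2919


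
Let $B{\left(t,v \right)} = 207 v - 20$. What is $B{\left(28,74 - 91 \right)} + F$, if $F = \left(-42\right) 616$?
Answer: $-29411$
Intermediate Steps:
$B{\left(t,v \right)} = -20 + 207 v$
$F = -25872$
$B{\left(28,74 - 91 \right)} + F = \left(-20 + 207 \left(74 - 91\right)\right) - 25872 = \left(-20 + 207 \left(-17\right)\right) - 25872 = \left(-20 - 3519\right) - 25872 = -3539 - 25872 = -29411$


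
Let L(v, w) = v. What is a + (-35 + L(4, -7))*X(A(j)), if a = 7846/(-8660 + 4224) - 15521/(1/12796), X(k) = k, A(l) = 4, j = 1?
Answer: -440509975043/2218 ≈ -1.9861e+8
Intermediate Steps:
a = -440509700011/2218 (a = 7846/(-4436) - 15521/1/12796 = 7846*(-1/4436) - 15521*12796 = -3923/2218 - 198606716 = -440509700011/2218 ≈ -1.9861e+8)
a + (-35 + L(4, -7))*X(A(j)) = -440509700011/2218 + (-35 + 4)*4 = -440509700011/2218 - 31*4 = -440509700011/2218 - 124 = -440509975043/2218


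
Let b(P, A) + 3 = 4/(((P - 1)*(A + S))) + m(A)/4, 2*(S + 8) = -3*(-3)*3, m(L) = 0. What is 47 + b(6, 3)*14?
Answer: 537/85 ≈ 6.3176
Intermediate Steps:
S = 11/2 (S = -8 + (-3*(-3)*3)/2 = -8 + (9*3)/2 = -8 + (½)*27 = -8 + 27/2 = 11/2 ≈ 5.5000)
b(P, A) = -3 + 4/((-1 + P)*(11/2 + A)) (b(P, A) = -3 + (4/(((P - 1)*(A + 11/2))) + 0/4) = -3 + (4/(((-1 + P)*(11/2 + A))) + 0*(¼)) = -3 + (4*(1/((-1 + P)*(11/2 + A))) + 0) = -3 + (4/((-1 + P)*(11/2 + A)) + 0) = -3 + 4/((-1 + P)*(11/2 + A)))
47 + b(6, 3)*14 = 47 + ((41 - 33*6 + 6*3 - 6*3*6)/(-11 - 2*3 + 11*6 + 2*3*6))*14 = 47 + ((41 - 198 + 18 - 108)/(-11 - 6 + 66 + 36))*14 = 47 + (-247/85)*14 = 47 + ((1/85)*(-247))*14 = 47 - 247/85*14 = 47 - 3458/85 = 537/85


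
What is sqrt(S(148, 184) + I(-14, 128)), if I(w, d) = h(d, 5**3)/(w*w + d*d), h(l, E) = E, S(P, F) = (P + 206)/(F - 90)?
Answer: sqrt(22914413041)/77926 ≈ 1.9425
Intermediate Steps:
S(P, F) = (206 + P)/(-90 + F)
I(w, d) = 125/(d**2 + w**2) (I(w, d) = 5**3/(w*w + d*d) = 125/(w**2 + d**2) = 125/(d**2 + w**2))
sqrt(S(148, 184) + I(-14, 128)) = sqrt((206 + 148)/(-90 + 184) + 125/(128**2 + (-14)**2)) = sqrt(354/94 + 125/(16384 + 196)) = sqrt((1/94)*354 + 125/16580) = sqrt(177/47 + 125*(1/16580)) = sqrt(177/47 + 25/3316) = sqrt(588107/155852) = sqrt(22914413041)/77926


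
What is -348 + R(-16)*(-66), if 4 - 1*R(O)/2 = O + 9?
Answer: -1800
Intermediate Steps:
R(O) = -10 - 2*O (R(O) = 8 - 2*(O + 9) = 8 - 2*(9 + O) = 8 + (-18 - 2*O) = -10 - 2*O)
-348 + R(-16)*(-66) = -348 + (-10 - 2*(-16))*(-66) = -348 + (-10 + 32)*(-66) = -348 + 22*(-66) = -348 - 1452 = -1800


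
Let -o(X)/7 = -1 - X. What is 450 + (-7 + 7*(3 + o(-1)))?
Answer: 464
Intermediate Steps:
o(X) = 7 + 7*X (o(X) = -7*(-1 - X) = 7 + 7*X)
450 + (-7 + 7*(3 + o(-1))) = 450 + (-7 + 7*(3 + (7 + 7*(-1)))) = 450 + (-7 + 7*(3 + (7 - 7))) = 450 + (-7 + 7*(3 + 0)) = 450 + (-7 + 7*3) = 450 + (-7 + 21) = 450 + 14 = 464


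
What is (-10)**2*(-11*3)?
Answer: -3300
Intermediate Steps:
(-10)**2*(-11*3) = 100*(-33) = -3300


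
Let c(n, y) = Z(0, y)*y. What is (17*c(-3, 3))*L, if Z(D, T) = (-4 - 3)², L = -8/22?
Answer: -9996/11 ≈ -908.73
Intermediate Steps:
L = -4/11 (L = -8*1/22 = -4/11 ≈ -0.36364)
Z(D, T) = 49 (Z(D, T) = (-7)² = 49)
c(n, y) = 49*y
(17*c(-3, 3))*L = (17*(49*3))*(-4/11) = (17*147)*(-4/11) = 2499*(-4/11) = -9996/11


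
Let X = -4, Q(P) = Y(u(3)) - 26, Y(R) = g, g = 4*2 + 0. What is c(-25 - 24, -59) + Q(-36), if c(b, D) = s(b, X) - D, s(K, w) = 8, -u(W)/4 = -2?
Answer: 49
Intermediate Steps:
u(W) = 8 (u(W) = -4*(-2) = 8)
g = 8 (g = 8 + 0 = 8)
Y(R) = 8
Q(P) = -18 (Q(P) = 8 - 26 = -18)
c(b, D) = 8 - D
c(-25 - 24, -59) + Q(-36) = (8 - 1*(-59)) - 18 = (8 + 59) - 18 = 67 - 18 = 49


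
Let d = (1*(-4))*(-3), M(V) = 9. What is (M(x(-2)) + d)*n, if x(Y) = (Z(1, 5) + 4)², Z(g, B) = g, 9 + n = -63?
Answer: -1512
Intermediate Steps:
n = -72 (n = -9 - 63 = -72)
x(Y) = 25 (x(Y) = (1 + 4)² = 5² = 25)
d = 12 (d = -4*(-3) = 12)
(M(x(-2)) + d)*n = (9 + 12)*(-72) = 21*(-72) = -1512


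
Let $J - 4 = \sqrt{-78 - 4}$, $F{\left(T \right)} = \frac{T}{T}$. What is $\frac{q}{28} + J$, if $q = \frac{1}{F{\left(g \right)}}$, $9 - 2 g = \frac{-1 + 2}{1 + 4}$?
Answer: $\frac{113}{28} + i \sqrt{82} \approx 4.0357 + 9.0554 i$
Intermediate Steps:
$g = \frac{22}{5}$ ($g = \frac{9}{2} - \frac{\left(-1 + 2\right) \frac{1}{1 + 4}}{2} = \frac{9}{2} - \frac{1 \cdot \frac{1}{5}}{2} = \frac{9}{2} - \frac{1}{10} = \frac{22}{5} \approx 4.4$)
$F{\left(T \right)} = 1$
$q = 1$ ($q = 1^{-1} = 1$)
$J = 4 + i \sqrt{82}$ ($J = 4 + \sqrt{-78 - 4} = 4 + \sqrt{-82} = 4 + i \sqrt{82} \approx 4.0 + 9.0554 i$)
$\frac{q}{28} + J = 1 \cdot \frac{1}{28} + \left(4 + i \sqrt{82}\right) = \frac{1}{28} + \left(4 + i \sqrt{82}\right) = \frac{113}{28} + i \sqrt{82}$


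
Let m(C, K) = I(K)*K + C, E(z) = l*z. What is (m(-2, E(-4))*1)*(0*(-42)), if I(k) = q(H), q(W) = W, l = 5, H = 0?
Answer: 0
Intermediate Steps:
E(z) = 5*z
I(k) = 0
m(C, K) = C (m(C, K) = 0*K + C = 0 + C = C)
(m(-2, E(-4))*1)*(0*(-42)) = (-2*1)*(0*(-42)) = -2*0 = 0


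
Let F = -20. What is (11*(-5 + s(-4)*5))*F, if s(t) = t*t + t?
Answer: -12100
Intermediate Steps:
s(t) = t + t² (s(t) = t² + t = t + t²)
(11*(-5 + s(-4)*5))*F = (11*(-5 - 4*(1 - 4)*5))*(-20) = (11*(-5 - 4*(-3)*5))*(-20) = (11*(-5 + 12*5))*(-20) = (11*(-5 + 60))*(-20) = (11*55)*(-20) = 605*(-20) = -12100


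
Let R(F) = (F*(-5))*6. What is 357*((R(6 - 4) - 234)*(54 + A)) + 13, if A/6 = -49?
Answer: 25189933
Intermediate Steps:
R(F) = -30*F (R(F) = -5*F*6 = -30*F)
A = -294 (A = 6*(-49) = -294)
357*((R(6 - 4) - 234)*(54 + A)) + 13 = 357*((-30*(6 - 4) - 234)*(54 - 294)) + 13 = 357*((-30*2 - 234)*(-240)) + 13 = 357*((-60 - 234)*(-240)) + 13 = 357*(-294*(-240)) + 13 = 357*70560 + 13 = 25189920 + 13 = 25189933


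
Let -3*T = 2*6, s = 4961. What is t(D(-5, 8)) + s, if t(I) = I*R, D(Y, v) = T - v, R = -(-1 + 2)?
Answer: 4973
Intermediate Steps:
R = -1 (R = -1*1 = -1)
T = -4 (T = -2*6/3 = -⅓*12 = -4)
D(Y, v) = -4 - v
t(I) = -I (t(I) = I*(-1) = -I)
t(D(-5, 8)) + s = -(-4 - 1*8) + 4961 = -(-4 - 8) + 4961 = -1*(-12) + 4961 = 12 + 4961 = 4973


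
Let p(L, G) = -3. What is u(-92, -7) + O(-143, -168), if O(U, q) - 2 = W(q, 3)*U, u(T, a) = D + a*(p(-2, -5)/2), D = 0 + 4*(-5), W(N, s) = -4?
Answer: 1129/2 ≈ 564.50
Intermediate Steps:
D = -20 (D = 0 - 20 = -20)
u(T, a) = -20 - 3*a/2 (u(T, a) = -20 + a*(-3/2) = -20 - 3*a/2)
O(U, q) = 2 - 4*U
u(-92, -7) + O(-143, -168) = (-20 - 3/2*(-7)) + (2 - 4*(-143)) = (-20 + 21/2) + (2 + 572) = -19/2 + 574 = 1129/2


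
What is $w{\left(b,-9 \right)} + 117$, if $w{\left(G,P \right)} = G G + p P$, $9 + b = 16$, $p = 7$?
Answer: $103$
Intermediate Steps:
$b = 7$ ($b = -9 + 16 = 7$)
$w{\left(G,P \right)} = G^{2} + 7 P$ ($w{\left(G,P \right)} = G G + 7 P = G^{2} + 7 P$)
$w{\left(b,-9 \right)} + 117 = \left(7^{2} + 7 \left(-9\right)\right) + 117 = \left(49 - 63\right) + 117 = -14 + 117 = 103$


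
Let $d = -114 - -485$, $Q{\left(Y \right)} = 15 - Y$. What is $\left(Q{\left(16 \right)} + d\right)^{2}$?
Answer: $136900$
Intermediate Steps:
$d = 371$ ($d = -114 + 485 = 371$)
$\left(Q{\left(16 \right)} + d\right)^{2} = \left(\left(15 - 16\right) + 371\right)^{2} = \left(-1 + 371\right)^{2} = 370^{2} = 136900$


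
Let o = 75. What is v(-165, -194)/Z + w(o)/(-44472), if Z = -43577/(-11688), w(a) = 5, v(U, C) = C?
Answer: -100839232669/1937956344 ≈ -52.034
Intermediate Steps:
Z = 43577/11688 (Z = -43577*(-1/11688) = 43577/11688 ≈ 3.7284)
v(-165, -194)/Z + w(o)/(-44472) = -194/43577/11688 + 5/(-44472) = -194*11688/43577 + 5*(-1/44472) = -2267472/43577 - 5/44472 = -100839232669/1937956344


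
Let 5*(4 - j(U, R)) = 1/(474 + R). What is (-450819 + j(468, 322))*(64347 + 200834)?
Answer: -475799338874881/3980 ≈ -1.1955e+11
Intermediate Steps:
j(U, R) = 4 - 1/(5*(474 + R))
(-450819 + j(468, 322))*(64347 + 200834) = (-450819 + (9479 + 20*322)/(5*(474 + 322)))*(64347 + 200834) = (-450819 + (⅕)*(9479 + 6440)/796)*265181 = (-450819 + (⅕)*(1/796)*15919)*265181 = (-450819 + 15919/3980)*265181 = -1794243701/3980*265181 = -475799338874881/3980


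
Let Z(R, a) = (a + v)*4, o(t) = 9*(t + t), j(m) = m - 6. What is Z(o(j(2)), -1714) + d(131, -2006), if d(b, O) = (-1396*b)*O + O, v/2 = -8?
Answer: 366840330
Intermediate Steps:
v = -16 (v = 2*(-8) = -16)
d(b, O) = O - 1396*O*b (d(b, O) = -1396*O*b + O = O - 1396*O*b)
j(m) = -6 + m
o(t) = 18*t (o(t) = 9*(2*t) = 18*t)
Z(R, a) = -64 + 4*a (Z(R, a) = (a - 16)*4 = (-16 + a)*4 = -64 + 4*a)
Z(o(j(2)), -1714) + d(131, -2006) = (-64 + 4*(-1714)) - 2006*(1 - 1396*131) = (-64 - 6856) - 2006*(1 - 182876) = -6920 - 2006*(-182875) = -6920 + 366847250 = 366840330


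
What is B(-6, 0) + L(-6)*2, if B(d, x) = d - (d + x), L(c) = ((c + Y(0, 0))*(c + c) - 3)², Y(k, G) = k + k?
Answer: 9522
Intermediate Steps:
Y(k, G) = 2*k
L(c) = (-3 + 2*c²)² (L(c) = ((c + 2*0)*(c + c) - 3)² = ((c + 0)*(2*c) - 3)² = (c*(2*c) - 3)² = (2*c² - 3)² = (-3 + 2*c²)²)
B(d, x) = -x (B(d, x) = d + (-d - x) = -x)
B(-6, 0) + L(-6)*2 = -1*0 + (-3 + 2*(-6)²)²*2 = 0 + (-3 + 2*36)²*2 = 0 + (-3 + 72)²*2 = 0 + 69²*2 = 0 + 4761*2 = 0 + 9522 = 9522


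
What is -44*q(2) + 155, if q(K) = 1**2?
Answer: 111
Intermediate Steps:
q(K) = 1
-44*q(2) + 155 = -44*1 + 155 = -44 + 155 = 111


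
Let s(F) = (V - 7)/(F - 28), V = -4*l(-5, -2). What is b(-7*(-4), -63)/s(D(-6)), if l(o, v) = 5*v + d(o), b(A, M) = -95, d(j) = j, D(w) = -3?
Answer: 2945/53 ≈ 55.566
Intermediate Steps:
l(o, v) = o + 5*v (l(o, v) = 5*v + o = o + 5*v)
V = 60 (V = -4*(-5 + 5*(-2)) = -4*(-5 - 10) = -4*(-15) = 60)
s(F) = 53/(-28 + F) (s(F) = (60 - 7)/(F - 28) = 53/(-28 + F))
b(-7*(-4), -63)/s(D(-6)) = -95/(53/(-28 - 3)) = -95/(53/(-31)) = -95/(53*(-1/31)) = -95/(-53/31) = -95*(-31/53) = 2945/53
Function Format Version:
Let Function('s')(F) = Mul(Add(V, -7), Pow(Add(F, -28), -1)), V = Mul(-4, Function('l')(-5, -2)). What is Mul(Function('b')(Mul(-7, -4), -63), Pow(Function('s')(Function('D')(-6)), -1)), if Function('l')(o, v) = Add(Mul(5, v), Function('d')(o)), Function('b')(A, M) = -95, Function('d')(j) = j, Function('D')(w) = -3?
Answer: Rational(2945, 53) ≈ 55.566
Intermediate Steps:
Function('l')(o, v) = Add(o, Mul(5, v)) (Function('l')(o, v) = Add(Mul(5, v), o) = Add(o, Mul(5, v)))
V = 60 (V = Mul(-4, Add(-5, Mul(5, -2))) = Mul(-4, Add(-5, -10)) = Mul(-4, -15) = 60)
Function('s')(F) = Mul(53, Pow(Add(-28, F), -1)) (Function('s')(F) = Mul(Add(60, -7), Pow(Add(F, -28), -1)) = Mul(53, Pow(Add(-28, F), -1)))
Mul(Function('b')(Mul(-7, -4), -63), Pow(Function('s')(Function('D')(-6)), -1)) = Mul(-95, Pow(Mul(53, Pow(Add(-28, -3), -1)), -1)) = Mul(-95, Pow(Mul(53, Pow(-31, -1)), -1)) = Mul(-95, Pow(Mul(53, Rational(-1, 31)), -1)) = Mul(-95, Pow(Rational(-53, 31), -1)) = Mul(-95, Rational(-31, 53)) = Rational(2945, 53)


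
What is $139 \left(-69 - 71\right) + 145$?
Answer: $-19315$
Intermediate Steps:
$139 \left(-69 - 71\right) + 145 = 139 \left(-140\right) + 145 = -19460 + 145 = -19315$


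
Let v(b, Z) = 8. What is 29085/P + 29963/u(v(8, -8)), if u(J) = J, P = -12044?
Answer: 90160423/24088 ≈ 3743.0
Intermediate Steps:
29085/P + 29963/u(v(8, -8)) = 29085/(-12044) + 29963/8 = 29085*(-1/12044) + 29963*(⅛) = -29085/12044 + 29963/8 = 90160423/24088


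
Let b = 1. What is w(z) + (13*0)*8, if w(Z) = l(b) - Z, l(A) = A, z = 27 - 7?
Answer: -19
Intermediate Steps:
z = 20
w(Z) = 1 - Z
w(z) + (13*0)*8 = (1 - 1*20) + (13*0)*8 = (1 - 20) + 0*8 = -19 + 0 = -19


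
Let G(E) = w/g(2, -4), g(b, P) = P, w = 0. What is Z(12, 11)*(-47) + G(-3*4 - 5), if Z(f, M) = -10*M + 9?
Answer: 4747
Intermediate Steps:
G(E) = 0 (G(E) = 0/(-4) = 0*(-¼) = 0)
Z(f, M) = 9 - 10*M
Z(12, 11)*(-47) + G(-3*4 - 5) = (9 - 10*11)*(-47) + 0 = (9 - 110)*(-47) + 0 = -101*(-47) + 0 = 4747 + 0 = 4747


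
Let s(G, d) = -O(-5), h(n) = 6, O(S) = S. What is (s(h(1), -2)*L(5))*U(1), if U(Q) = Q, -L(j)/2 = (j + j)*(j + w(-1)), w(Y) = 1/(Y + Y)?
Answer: -450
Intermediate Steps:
w(Y) = 1/(2*Y)
L(j) = -4*j*(-½ + j) (L(j) = -2*(j + j)*(j + (½)/(-1)) = -2*2*j*(j + (½)*(-1)) = -2*2*j*(j - ½) = -2*2*j*(-½ + j) = -4*j*(-½ + j))
s(G, d) = 5 (s(G, d) = -1*(-5) = 5)
(s(h(1), -2)*L(5))*U(1) = (5*(2*5*(1 - 2*5)))*1 = (5*(2*5*(1 - 10)))*1 = (5*(2*5*(-9)))*1 = (5*(-90))*1 = -450*1 = -450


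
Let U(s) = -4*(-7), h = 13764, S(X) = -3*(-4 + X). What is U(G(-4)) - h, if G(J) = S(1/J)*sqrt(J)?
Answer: -13736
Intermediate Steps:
S(X) = 12 - 3*X
G(J) = sqrt(J)*(12 - 3/J) (G(J) = (12 - 3/J)*sqrt(J) = sqrt(J)*(12 - 3/J))
U(s) = 28
U(G(-4)) - h = 28 - 1*13764 = 28 - 13764 = -13736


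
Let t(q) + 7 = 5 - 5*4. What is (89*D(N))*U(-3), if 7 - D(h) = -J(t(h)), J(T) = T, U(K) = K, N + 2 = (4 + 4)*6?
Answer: 4005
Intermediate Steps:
N = 46 (N = -2 + (4 + 4)*6 = -2 + 8*6 = -2 + 48 = 46)
t(q) = -22 (t(q) = -7 + (5 - 5*4) = -7 + (5 - 20) = -7 - 15 = -22)
D(h) = -15 (D(h) = 7 - (-1)*(-22) = 7 - 1*22 = 7 - 22 = -15)
(89*D(N))*U(-3) = (89*(-15))*(-3) = -1335*(-3) = 4005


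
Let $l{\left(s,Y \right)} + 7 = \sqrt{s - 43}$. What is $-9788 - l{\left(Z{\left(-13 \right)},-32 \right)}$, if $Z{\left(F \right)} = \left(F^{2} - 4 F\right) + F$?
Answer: $-9781 - \sqrt{165} \approx -9793.8$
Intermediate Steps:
$Z{\left(F \right)} = F^{2} - 3 F$
$l{\left(s,Y \right)} = -7 + \sqrt{-43 + s}$ ($l{\left(s,Y \right)} = -7 + \sqrt{s - 43} = -7 + \sqrt{-43 + s}$)
$-9788 - l{\left(Z{\left(-13 \right)},-32 \right)} = -9788 - \left(-7 + \sqrt{-43 - 13 \left(-3 - 13\right)}\right) = -9788 - \left(-7 + \sqrt{-43 - -208}\right) = -9788 - \left(-7 + \sqrt{-43 + 208}\right) = -9788 - \left(-7 + \sqrt{165}\right) = -9788 + \left(7 - \sqrt{165}\right) = -9781 - \sqrt{165}$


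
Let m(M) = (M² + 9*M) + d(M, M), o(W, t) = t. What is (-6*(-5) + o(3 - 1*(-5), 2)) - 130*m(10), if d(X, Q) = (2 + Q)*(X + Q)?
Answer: -55868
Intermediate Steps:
d(X, Q) = (2 + Q)*(Q + X)
m(M) = 3*M² + 13*M (m(M) = (M² + 9*M) + (M² + 2*M + 2*M + M*M) = (M² + 9*M) + (M² + 2*M + 2*M + M²) = (M² + 9*M) + (2*M² + 4*M) = 3*M² + 13*M)
(-6*(-5) + o(3 - 1*(-5), 2)) - 130*m(10) = (-6*(-5) + 2) - 1300*(13 + 3*10) = (30 + 2) - 1300*(13 + 30) = 32 - 1300*43 = 32 - 130*430 = 32 - 55900 = -55868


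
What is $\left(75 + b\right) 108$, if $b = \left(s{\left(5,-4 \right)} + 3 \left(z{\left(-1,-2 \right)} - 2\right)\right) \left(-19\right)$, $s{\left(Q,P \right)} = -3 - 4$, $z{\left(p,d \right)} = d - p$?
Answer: $40932$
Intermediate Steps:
$s{\left(Q,P \right)} = -7$
$b = 304$ ($b = \left(-7 + 3 \left(\left(-2 - -1\right) - 2\right)\right) \left(-19\right) = \left(-7 + 3 \left(\left(-2 + 1\right) - 2\right)\right) \left(-19\right) = \left(-7 + 3 \left(-1 - 2\right)\right) \left(-19\right) = \left(-7 + 3 \left(-3\right)\right) \left(-19\right) = \left(-7 - 9\right) \left(-19\right) = \left(-16\right) \left(-19\right) = 304$)
$\left(75 + b\right) 108 = \left(75 + 304\right) 108 = 379 \cdot 108 = 40932$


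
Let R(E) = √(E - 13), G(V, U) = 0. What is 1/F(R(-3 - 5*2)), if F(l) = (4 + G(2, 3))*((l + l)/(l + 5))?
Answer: ⅛ - 5*I*√26/208 ≈ 0.125 - 0.12257*I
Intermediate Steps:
R(E) = √(-13 + E)
F(l) = 8*l/(5 + l) (F(l) = (4 + 0)*((l + l)/(l + 5)) = 4*((2*l)/(5 + l)) = 4*(2*l/(5 + l)) = 8*l/(5 + l))
1/F(R(-3 - 5*2)) = 1/(8*√(-13 + (-3 - 5*2))/(5 + √(-13 + (-3 - 5*2)))) = 1/(8*√(-13 + (-3 - 10))/(5 + √(-13 + (-3 - 10)))) = 1/(8*√(-13 - 13)/(5 + √(-13 - 13))) = 1/(8*√(-26)/(5 + √(-26))) = 1/(8*(I*√26)/(5 + I*√26)) = 1/(8*I*√26/(5 + I*√26)) = -I*√26*(5 + I*√26)/208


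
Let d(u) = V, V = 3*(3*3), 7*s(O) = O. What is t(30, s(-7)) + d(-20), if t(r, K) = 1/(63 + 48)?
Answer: 2998/111 ≈ 27.009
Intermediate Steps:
s(O) = O/7
t(r, K) = 1/111
V = 27 (V = 3*9 = 27)
d(u) = 27
t(30, s(-7)) + d(-20) = 1/111 + 27 = 2998/111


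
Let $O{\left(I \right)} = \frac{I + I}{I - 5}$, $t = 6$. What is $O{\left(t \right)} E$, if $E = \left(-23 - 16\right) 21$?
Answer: $-9828$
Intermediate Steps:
$O{\left(I \right)} = \frac{2 I}{-5 + I}$
$E = -819$ ($E = \left(-23 - 16\right) 21 = \left(-39\right) 21 = -819$)
$O{\left(t \right)} E = 2 \cdot 6 \frac{1}{-5 + 6} \left(-819\right) = 2 \cdot 6 \cdot 1^{-1} \left(-819\right) = 2 \cdot 6 \cdot 1 \left(-819\right) = 12 \left(-819\right) = -9828$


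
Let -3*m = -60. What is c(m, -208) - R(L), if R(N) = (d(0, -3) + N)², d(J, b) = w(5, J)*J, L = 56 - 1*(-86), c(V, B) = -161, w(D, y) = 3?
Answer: -20325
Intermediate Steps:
m = 20 (m = -⅓*(-60) = 20)
L = 142 (L = 56 + 86 = 142)
d(J, b) = 3*J
R(N) = N² (R(N) = (3*0 + N)² = (0 + N)² = N²)
c(m, -208) - R(L) = -161 - 1*142² = -161 - 1*20164 = -161 - 20164 = -20325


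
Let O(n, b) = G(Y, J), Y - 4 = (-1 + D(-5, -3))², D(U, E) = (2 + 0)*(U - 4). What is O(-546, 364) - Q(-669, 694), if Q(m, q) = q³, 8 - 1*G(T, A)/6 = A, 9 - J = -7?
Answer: -334255432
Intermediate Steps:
J = 16 (J = 9 - 1*(-7) = 9 + 7 = 16)
D(U, E) = -8 + 2*U (D(U, E) = 2*(-4 + U) = -8 + 2*U)
Y = 365 (Y = 4 + (-1 + (-8 + 2*(-5)))² = 4 + (-1 + (-8 - 10))² = 4 + (-1 - 18)² = 4 + (-19)² = 4 + 361 = 365)
G(T, A) = 48 - 6*A
O(n, b) = -48 (O(n, b) = 48 - 6*16 = 48 - 96 = -48)
O(-546, 364) - Q(-669, 694) = -48 - 1*694³ = -48 - 1*334255384 = -48 - 334255384 = -334255432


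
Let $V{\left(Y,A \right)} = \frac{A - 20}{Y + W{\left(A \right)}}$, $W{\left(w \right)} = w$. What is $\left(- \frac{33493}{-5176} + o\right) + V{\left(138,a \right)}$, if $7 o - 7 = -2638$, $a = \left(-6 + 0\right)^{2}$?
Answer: $- \frac{1164083779}{3152184} \approx -369.29$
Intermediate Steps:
$a = 36$ ($a = \left(-6\right)^{2} = 36$)
$o = - \frac{2631}{7}$ ($o = 1 + \frac{1}{7} \left(-2638\right) = 1 - \frac{2638}{7} = - \frac{2631}{7} \approx -375.86$)
$V{\left(Y,A \right)} = \frac{-20 + A}{A + Y}$ ($V{\left(Y,A \right)} = \frac{A - 20}{Y + A} = \frac{-20 + A}{A + Y}$)
$\left(- \frac{33493}{-5176} + o\right) + V{\left(138,a \right)} = \left(- \frac{33493}{-5176} - \frac{2631}{7}\right) + \frac{-20 + 36}{36 + 138} = \left(\left(-33493\right) \left(- \frac{1}{5176}\right) - \frac{2631}{7}\right) + \frac{1}{174} \cdot 16 = \left(\frac{33493}{5176} - \frac{2631}{7}\right) + \frac{1}{174} \cdot 16 = - \frac{13383605}{36232} + \frac{8}{87} = - \frac{1164083779}{3152184}$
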